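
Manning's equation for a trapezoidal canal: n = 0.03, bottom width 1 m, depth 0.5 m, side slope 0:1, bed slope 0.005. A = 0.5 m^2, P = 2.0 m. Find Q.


R = A/P = 0.5/2.0 = 0.250000
Q = (1/0.03) * 0.5 * 0.250000^(2/3) * 0.005^0.5

0.4677 m^3/s


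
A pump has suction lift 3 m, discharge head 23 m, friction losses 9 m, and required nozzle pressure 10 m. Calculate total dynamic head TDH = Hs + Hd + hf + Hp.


TDH = Hs + Hd + hf + Hp = 3 + 23 + 9 + 10 = 45

45 m


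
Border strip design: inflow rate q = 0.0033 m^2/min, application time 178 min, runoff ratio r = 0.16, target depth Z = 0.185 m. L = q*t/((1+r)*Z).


L = q*t/((1+r)*Z)
L = 0.0033*178/((1+0.16)*0.185)
L = 0.5874/0.2146

2.7372 m


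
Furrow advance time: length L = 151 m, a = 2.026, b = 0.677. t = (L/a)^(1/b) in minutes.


t = (L/a)^(1/b)
t = (151/2.026)^(1/0.677)
t = 74.531096^(1/0.677)

582.9601 min


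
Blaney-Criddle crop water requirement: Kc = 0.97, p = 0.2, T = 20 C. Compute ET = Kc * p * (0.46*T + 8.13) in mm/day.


ET = Kc * p * (0.46*T + 8.13)
ET = 0.97 * 0.2 * (0.46*20 + 8.13)
ET = 0.97 * 0.2 * 17.3300

3.3620 mm/day


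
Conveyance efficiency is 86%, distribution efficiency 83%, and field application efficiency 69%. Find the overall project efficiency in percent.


Ec = 0.86, Eb = 0.83, Ea = 0.69
E = 0.86 * 0.83 * 0.69 * 100 = 49.2522%

49.2522 %


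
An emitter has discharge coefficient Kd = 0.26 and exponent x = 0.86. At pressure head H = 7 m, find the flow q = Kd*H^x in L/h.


q = Kd * H^x = 0.26 * 7^0.86 = 0.26 * 5.330701

1.3860 L/h


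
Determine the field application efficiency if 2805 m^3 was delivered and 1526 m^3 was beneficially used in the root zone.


Ea = V_root / V_field * 100 = 1526 / 2805 * 100 = 54.4029%

54.4029 %


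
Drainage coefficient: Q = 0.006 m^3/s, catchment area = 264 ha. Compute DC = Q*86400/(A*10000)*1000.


DC = Q * 86400 / (A * 10000) * 1000
DC = 0.006 * 86400 / (264 * 10000) * 1000
DC = 518400.0000 / 2640000

0.1964 mm/day


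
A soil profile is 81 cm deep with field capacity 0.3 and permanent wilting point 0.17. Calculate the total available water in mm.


AWC = (FC - PWP) * d * 10
AWC = (0.3 - 0.17) * 81 * 10
AWC = 0.1300 * 81 * 10

105.3000 mm


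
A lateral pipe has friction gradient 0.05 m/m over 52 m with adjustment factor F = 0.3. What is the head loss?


hf = J * L * F = 0.05 * 52 * 0.3 = 0.7800 m

0.7800 m


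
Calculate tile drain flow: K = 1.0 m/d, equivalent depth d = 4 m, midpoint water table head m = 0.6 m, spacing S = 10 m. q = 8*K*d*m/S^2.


q = 8*K*d*m/S^2
q = 8*1.0*4*0.6/10^2
q = 19.2000 / 100

0.1920 m/d


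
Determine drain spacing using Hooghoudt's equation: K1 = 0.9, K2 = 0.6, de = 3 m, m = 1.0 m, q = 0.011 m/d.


S^2 = 8*K2*de*m/q + 4*K1*m^2/q
S^2 = 8*0.6*3*1.0/0.011 + 4*0.9*1.0^2/0.011
S = sqrt(1636.3636)

40.4520 m


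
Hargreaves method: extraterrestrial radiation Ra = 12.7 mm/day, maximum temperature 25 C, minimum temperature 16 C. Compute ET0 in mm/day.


Tmean = (Tmax + Tmin)/2 = (25 + 16)/2 = 20.5
ET0 = 0.0023 * 12.7 * (20.5 + 17.8) * sqrt(25 - 16)
ET0 = 0.0023 * 12.7 * 38.3 * 3.000000

3.3562 mm/day


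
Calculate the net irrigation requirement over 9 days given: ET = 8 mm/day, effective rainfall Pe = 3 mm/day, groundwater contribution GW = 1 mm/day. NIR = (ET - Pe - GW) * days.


Daily deficit = ET - Pe - GW = 8 - 3 - 1 = 4 mm/day
NIR = 4 * 9 = 36 mm

36.0000 mm


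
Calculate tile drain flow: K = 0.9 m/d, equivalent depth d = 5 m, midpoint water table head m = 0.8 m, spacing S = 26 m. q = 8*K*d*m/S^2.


q = 8*K*d*m/S^2
q = 8*0.9*5*0.8/26^2
q = 28.8000 / 676

0.0426 m/d


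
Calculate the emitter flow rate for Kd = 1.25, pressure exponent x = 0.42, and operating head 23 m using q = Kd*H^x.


q = Kd * H^x = 1.25 * 23^0.42 = 1.25 * 3.731863

4.6648 L/h


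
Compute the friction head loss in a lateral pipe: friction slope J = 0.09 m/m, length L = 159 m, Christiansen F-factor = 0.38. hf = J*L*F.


hf = J * L * F = 0.09 * 159 * 0.38 = 5.4378 m

5.4378 m


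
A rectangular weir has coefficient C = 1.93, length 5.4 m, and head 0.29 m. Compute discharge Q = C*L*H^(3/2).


Q = C * L * H^(3/2) = 1.93 * 5.4 * 0.29^1.5 = 1.93 * 5.4 * 0.156170

1.6276 m^3/s


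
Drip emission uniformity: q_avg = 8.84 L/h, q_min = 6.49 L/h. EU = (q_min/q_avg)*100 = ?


EU = (q_min/q_avg)*100 = (6.49/8.84)*100 = 73.4163%

73.4163 %


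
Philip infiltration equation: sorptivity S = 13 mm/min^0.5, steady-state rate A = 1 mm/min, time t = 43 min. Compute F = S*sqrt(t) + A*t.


F = S*sqrt(t) + A*t
F = 13*sqrt(43) + 1*43
F = 13*6.557439 + 43

128.2467 mm


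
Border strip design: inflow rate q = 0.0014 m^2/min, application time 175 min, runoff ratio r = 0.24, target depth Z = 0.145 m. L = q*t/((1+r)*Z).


L = q*t/((1+r)*Z)
L = 0.0014*175/((1+0.24)*0.145)
L = 0.245/0.1798

1.3626 m


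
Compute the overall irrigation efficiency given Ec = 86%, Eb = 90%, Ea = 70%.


Ec = 0.86, Eb = 0.9, Ea = 0.7
E = 0.86 * 0.9 * 0.7 * 100 = 54.1800%

54.1800 %


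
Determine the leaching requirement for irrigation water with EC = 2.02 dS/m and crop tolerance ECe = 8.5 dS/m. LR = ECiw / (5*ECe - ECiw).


LR = ECiw / (5*ECe - ECiw)
LR = 2.02 / (5*8.5 - 2.02)
LR = 2.02 / 40.4800

0.0499


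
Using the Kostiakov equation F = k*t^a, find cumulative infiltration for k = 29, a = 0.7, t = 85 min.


F = k * t^a = 29 * 85^0.7
F = 29 * 22.417813

650.1166 mm


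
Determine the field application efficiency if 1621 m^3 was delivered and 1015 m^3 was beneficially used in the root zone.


Ea = V_root / V_field * 100 = 1015 / 1621 * 100 = 62.6157%

62.6157 %


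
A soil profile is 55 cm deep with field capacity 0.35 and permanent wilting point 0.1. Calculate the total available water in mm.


AWC = (FC - PWP) * d * 10
AWC = (0.35 - 0.1) * 55 * 10
AWC = 0.2500 * 55 * 10

137.5000 mm


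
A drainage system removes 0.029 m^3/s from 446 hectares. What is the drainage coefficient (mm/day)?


DC = Q * 86400 / (A * 10000) * 1000
DC = 0.029 * 86400 / (446 * 10000) * 1000
DC = 2505600.0000 / 4460000

0.5618 mm/day


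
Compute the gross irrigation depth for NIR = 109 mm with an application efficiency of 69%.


Ea = 69% = 0.69
GID = NIR / Ea = 109 / 0.69 = 157.9710 mm

157.9710 mm


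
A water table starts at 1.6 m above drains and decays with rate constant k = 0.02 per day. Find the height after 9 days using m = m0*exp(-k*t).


m = m0 * exp(-k*t)
m = 1.6 * exp(-0.02 * 9)
m = 1.6 * exp(-0.1800)

1.3364 m


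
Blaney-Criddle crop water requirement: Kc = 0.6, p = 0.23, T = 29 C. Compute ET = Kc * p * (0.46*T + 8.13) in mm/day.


ET = Kc * p * (0.46*T + 8.13)
ET = 0.6 * 0.23 * (0.46*29 + 8.13)
ET = 0.6 * 0.23 * 21.4700

2.9629 mm/day


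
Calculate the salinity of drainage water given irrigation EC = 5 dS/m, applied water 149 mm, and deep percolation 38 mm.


EC_dw = EC_iw * D_iw / D_dw
EC_dw = 5 * 149 / 38
EC_dw = 745 / 38

19.6053 dS/m


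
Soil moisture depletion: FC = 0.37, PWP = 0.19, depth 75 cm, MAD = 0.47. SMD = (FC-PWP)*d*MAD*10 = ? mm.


SMD = (FC - PWP) * d * MAD * 10
SMD = (0.37 - 0.19) * 75 * 0.47 * 10
SMD = 0.1800 * 75 * 0.47 * 10

63.4500 mm


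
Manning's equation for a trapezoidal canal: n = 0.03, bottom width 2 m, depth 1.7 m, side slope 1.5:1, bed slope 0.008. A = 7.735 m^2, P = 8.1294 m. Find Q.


R = A/P = 7.735/8.1294 = 0.951485
Q = (1/0.03) * 7.735 * 0.951485^(2/3) * 0.008^0.5

22.3093 m^3/s


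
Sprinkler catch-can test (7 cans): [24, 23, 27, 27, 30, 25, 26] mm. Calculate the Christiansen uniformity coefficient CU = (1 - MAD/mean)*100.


mean = 26.000000 mm
MAD = 1.714286 mm
CU = (1 - 1.714286/26.000000)*100

93.4066 %


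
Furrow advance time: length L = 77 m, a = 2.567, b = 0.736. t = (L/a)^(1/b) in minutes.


t = (L/a)^(1/b)
t = (77/2.567)^(1/0.736)
t = 29.996104^(1/0.736)

101.5972 min


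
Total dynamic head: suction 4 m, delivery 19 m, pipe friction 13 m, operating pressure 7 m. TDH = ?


TDH = Hs + Hd + hf + Hp = 4 + 19 + 13 + 7 = 43

43 m


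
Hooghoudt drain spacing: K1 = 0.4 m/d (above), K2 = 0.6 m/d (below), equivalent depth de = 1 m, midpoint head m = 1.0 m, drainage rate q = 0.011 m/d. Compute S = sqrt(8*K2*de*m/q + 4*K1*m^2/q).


S^2 = 8*K2*de*m/q + 4*K1*m^2/q
S^2 = 8*0.6*1*1.0/0.011 + 4*0.4*1.0^2/0.011
S = sqrt(581.8182)

24.1209 m


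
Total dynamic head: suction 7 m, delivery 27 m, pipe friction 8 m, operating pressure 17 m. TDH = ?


TDH = Hs + Hd + hf + Hp = 7 + 27 + 8 + 17 = 59

59 m


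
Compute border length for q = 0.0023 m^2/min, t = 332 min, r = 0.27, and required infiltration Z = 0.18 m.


L = q*t/((1+r)*Z)
L = 0.0023*332/((1+0.27)*0.18)
L = 0.7636/0.2286

3.3403 m


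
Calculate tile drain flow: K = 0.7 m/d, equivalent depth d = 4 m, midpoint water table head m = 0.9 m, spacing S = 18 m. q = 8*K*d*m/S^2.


q = 8*K*d*m/S^2
q = 8*0.7*4*0.9/18^2
q = 20.1600 / 324

0.0622 m/d


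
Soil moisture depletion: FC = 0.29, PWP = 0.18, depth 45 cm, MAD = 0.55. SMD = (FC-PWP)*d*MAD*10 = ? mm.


SMD = (FC - PWP) * d * MAD * 10
SMD = (0.29 - 0.18) * 45 * 0.55 * 10
SMD = 0.1100 * 45 * 0.55 * 10

27.2250 mm


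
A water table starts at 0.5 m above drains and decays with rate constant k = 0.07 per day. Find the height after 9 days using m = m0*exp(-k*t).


m = m0 * exp(-k*t)
m = 0.5 * exp(-0.07 * 9)
m = 0.5 * exp(-0.6300)

0.2663 m


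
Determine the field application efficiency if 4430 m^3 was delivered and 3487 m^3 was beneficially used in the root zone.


Ea = V_root / V_field * 100 = 3487 / 4430 * 100 = 78.7133%

78.7133 %


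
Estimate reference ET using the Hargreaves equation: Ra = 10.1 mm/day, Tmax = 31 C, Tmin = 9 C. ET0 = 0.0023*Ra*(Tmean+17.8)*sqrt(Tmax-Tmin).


Tmean = (Tmax + Tmin)/2 = (31 + 9)/2 = 20.0
ET0 = 0.0023 * 10.1 * (20.0 + 17.8) * sqrt(31 - 9)
ET0 = 0.0023 * 10.1 * 37.8 * 4.690416

4.1186 mm/day


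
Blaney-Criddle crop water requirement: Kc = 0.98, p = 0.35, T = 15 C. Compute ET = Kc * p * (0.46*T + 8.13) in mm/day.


ET = Kc * p * (0.46*T + 8.13)
ET = 0.98 * 0.35 * (0.46*15 + 8.13)
ET = 0.98 * 0.35 * 15.0300

5.1553 mm/day


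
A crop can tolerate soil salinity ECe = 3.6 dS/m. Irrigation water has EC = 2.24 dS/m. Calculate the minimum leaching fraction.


LR = ECiw / (5*ECe - ECiw)
LR = 2.24 / (5*3.6 - 2.24)
LR = 2.24 / 15.7600

0.1421


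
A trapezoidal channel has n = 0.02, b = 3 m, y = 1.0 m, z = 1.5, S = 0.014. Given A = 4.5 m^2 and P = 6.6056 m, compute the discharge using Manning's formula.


R = A/P = 4.5/6.6056 = 0.681240
Q = (1/0.02) * 4.5 * 0.681240^(2/3) * 0.014^0.5

20.6117 m^3/s


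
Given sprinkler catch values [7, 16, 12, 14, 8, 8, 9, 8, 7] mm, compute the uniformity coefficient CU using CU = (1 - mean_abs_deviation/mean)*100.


mean = 9.888889 mm
MAD = 2.740741 mm
CU = (1 - 2.740741/9.888889)*100

72.2846 %


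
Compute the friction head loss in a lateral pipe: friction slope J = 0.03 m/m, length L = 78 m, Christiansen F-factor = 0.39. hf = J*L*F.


hf = J * L * F = 0.03 * 78 * 0.39 = 0.9126 m

0.9126 m


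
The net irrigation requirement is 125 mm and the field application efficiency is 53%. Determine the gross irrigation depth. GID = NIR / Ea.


Ea = 53% = 0.53
GID = NIR / Ea = 125 / 0.53 = 235.8491 mm

235.8491 mm


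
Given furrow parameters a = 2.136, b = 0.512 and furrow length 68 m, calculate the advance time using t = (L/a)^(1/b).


t = (L/a)^(1/b)
t = (68/2.136)^(1/0.512)
t = 31.835206^(1/0.512)

861.7207 min


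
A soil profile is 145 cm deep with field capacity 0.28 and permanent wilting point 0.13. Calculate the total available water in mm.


AWC = (FC - PWP) * d * 10
AWC = (0.28 - 0.13) * 145 * 10
AWC = 0.1500 * 145 * 10

217.5000 mm


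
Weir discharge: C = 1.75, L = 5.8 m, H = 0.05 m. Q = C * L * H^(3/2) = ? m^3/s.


Q = C * L * H^(3/2) = 1.75 * 5.8 * 0.05^1.5 = 1.75 * 5.8 * 0.011180

0.1135 m^3/s


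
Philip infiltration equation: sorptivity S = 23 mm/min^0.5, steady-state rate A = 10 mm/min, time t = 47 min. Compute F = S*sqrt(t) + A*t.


F = S*sqrt(t) + A*t
F = 23*sqrt(47) + 10*47
F = 23*6.855655 + 470

627.6801 mm


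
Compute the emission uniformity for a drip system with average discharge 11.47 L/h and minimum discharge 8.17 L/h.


EU = (q_min/q_avg)*100 = (8.17/11.47)*100 = 71.2293%

71.2293 %


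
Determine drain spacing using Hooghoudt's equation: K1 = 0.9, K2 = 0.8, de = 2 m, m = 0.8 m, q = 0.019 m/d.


S^2 = 8*K2*de*m/q + 4*K1*m^2/q
S^2 = 8*0.8*2*0.8/0.019 + 4*0.9*0.8^2/0.019
S = sqrt(660.2105)

25.6946 m


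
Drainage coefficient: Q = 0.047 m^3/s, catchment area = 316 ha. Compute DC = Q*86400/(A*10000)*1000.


DC = Q * 86400 / (A * 10000) * 1000
DC = 0.047 * 86400 / (316 * 10000) * 1000
DC = 4060800.0000 / 3160000

1.2851 mm/day


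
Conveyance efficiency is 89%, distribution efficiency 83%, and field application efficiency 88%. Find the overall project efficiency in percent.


Ec = 0.89, Eb = 0.83, Ea = 0.88
E = 0.89 * 0.83 * 0.88 * 100 = 65.0056%

65.0056 %


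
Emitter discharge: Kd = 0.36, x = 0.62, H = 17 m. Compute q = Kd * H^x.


q = Kd * H^x = 0.36 * 17^0.62 = 0.36 * 5.792664

2.0854 L/h


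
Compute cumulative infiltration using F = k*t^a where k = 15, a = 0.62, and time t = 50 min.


F = k * t^a = 15 * 50^0.62
F = 15 * 11.307365

169.6105 mm


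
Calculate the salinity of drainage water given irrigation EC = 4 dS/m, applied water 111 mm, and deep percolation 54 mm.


EC_dw = EC_iw * D_iw / D_dw
EC_dw = 4 * 111 / 54
EC_dw = 444 / 54

8.2222 dS/m


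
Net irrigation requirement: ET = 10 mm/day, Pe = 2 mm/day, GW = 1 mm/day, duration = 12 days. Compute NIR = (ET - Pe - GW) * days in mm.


Daily deficit = ET - Pe - GW = 10 - 2 - 1 = 7 mm/day
NIR = 7 * 12 = 84 mm

84.0000 mm


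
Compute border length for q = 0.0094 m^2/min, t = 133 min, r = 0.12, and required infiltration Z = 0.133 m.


L = q*t/((1+r)*Z)
L = 0.0094*133/((1+0.12)*0.133)
L = 1.2502/0.14896

8.3929 m


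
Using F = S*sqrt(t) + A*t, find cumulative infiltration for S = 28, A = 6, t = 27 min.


F = S*sqrt(t) + A*t
F = 28*sqrt(27) + 6*27
F = 28*5.196152 + 162

307.4923 mm


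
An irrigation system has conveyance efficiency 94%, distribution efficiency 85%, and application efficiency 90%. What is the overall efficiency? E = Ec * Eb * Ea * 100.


Ec = 0.94, Eb = 0.85, Ea = 0.9
E = 0.94 * 0.85 * 0.9 * 100 = 71.9100%

71.9100 %


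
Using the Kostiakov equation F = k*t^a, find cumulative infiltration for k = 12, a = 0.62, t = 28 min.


F = k * t^a = 12 * 28^0.62
F = 12 * 7.892925

94.7151 mm


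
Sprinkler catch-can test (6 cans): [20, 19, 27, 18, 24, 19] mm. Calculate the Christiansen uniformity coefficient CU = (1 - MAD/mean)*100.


mean = 21.166667 mm
MAD = 2.888889 mm
CU = (1 - 2.888889/21.166667)*100

86.3517 %


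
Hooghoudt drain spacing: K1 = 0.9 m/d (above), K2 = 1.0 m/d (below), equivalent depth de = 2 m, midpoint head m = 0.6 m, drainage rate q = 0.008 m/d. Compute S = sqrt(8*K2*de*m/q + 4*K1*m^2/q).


S^2 = 8*K2*de*m/q + 4*K1*m^2/q
S^2 = 8*1.0*2*0.6/0.008 + 4*0.9*0.6^2/0.008
S = sqrt(1362.0000)

36.9053 m


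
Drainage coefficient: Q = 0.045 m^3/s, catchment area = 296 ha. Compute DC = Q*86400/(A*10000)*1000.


DC = Q * 86400 / (A * 10000) * 1000
DC = 0.045 * 86400 / (296 * 10000) * 1000
DC = 3888000.0000 / 2960000

1.3135 mm/day


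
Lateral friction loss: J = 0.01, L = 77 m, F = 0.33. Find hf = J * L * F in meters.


hf = J * L * F = 0.01 * 77 * 0.33 = 0.2541 m

0.2541 m


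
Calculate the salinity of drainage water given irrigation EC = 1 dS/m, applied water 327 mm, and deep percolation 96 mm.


EC_dw = EC_iw * D_iw / D_dw
EC_dw = 1 * 327 / 96
EC_dw = 327 / 96

3.4062 dS/m


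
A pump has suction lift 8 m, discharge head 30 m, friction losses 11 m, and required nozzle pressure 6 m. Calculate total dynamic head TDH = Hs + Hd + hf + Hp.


TDH = Hs + Hd + hf + Hp = 8 + 30 + 11 + 6 = 55

55 m


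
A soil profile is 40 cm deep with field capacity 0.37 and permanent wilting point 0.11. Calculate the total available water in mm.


AWC = (FC - PWP) * d * 10
AWC = (0.37 - 0.11) * 40 * 10
AWC = 0.2600 * 40 * 10

104.0000 mm


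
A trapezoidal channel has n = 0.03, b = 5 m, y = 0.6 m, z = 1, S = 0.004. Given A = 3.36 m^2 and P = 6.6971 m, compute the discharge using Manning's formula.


R = A/P = 3.36/6.6971 = 0.501710
Q = (1/0.03) * 3.36 * 0.501710^(2/3) * 0.004^0.5

4.4725 m^3/s


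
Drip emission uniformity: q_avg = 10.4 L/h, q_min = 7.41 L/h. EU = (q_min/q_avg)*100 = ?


EU = (q_min/q_avg)*100 = (7.41/10.4)*100 = 71.2500%

71.2500 %


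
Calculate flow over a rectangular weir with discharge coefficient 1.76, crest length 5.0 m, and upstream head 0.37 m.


Q = C * L * H^(3/2) = 1.76 * 5.0 * 0.37^1.5 = 1.76 * 5.0 * 0.225062

1.9805 m^3/s


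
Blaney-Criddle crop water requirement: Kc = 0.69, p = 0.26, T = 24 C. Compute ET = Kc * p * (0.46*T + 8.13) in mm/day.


ET = Kc * p * (0.46*T + 8.13)
ET = 0.69 * 0.26 * (0.46*24 + 8.13)
ET = 0.69 * 0.26 * 19.1700

3.4391 mm/day


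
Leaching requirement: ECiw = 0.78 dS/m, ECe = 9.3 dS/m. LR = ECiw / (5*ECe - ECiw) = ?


LR = ECiw / (5*ECe - ECiw)
LR = 0.78 / (5*9.3 - 0.78)
LR = 0.78 / 45.7200

0.0171


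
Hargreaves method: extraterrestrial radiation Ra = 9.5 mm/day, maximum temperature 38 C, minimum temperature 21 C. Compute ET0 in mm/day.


Tmean = (Tmax + Tmin)/2 = (38 + 21)/2 = 29.5
ET0 = 0.0023 * 9.5 * (29.5 + 17.8) * sqrt(38 - 21)
ET0 = 0.0023 * 9.5 * 47.3 * 4.123106

4.2613 mm/day


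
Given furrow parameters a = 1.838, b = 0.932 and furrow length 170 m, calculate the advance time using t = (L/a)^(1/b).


t = (L/a)^(1/b)
t = (170/1.838)^(1/0.932)
t = 92.491839^(1/0.932)

128.6924 min


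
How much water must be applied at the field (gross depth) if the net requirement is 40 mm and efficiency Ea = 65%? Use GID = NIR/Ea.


Ea = 65% = 0.65
GID = NIR / Ea = 40 / 0.65 = 61.5385 mm

61.5385 mm


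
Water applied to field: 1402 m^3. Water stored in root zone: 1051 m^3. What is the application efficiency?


Ea = V_root / V_field * 100 = 1051 / 1402 * 100 = 74.9643%

74.9643 %


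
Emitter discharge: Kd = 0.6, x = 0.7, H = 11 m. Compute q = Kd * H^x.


q = Kd * H^x = 0.6 * 11^0.7 = 0.6 * 5.357657

3.2146 L/h


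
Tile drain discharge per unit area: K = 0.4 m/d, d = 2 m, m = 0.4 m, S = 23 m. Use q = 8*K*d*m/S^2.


q = 8*K*d*m/S^2
q = 8*0.4*2*0.4/23^2
q = 2.5600 / 529

0.0048 m/d


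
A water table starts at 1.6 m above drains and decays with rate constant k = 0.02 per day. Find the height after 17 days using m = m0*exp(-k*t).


m = m0 * exp(-k*t)
m = 1.6 * exp(-0.02 * 17)
m = 1.6 * exp(-0.3400)

1.1388 m


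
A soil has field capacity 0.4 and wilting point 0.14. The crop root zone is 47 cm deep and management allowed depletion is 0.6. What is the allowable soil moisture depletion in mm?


SMD = (FC - PWP) * d * MAD * 10
SMD = (0.4 - 0.14) * 47 * 0.6 * 10
SMD = 0.2600 * 47 * 0.6 * 10

73.3200 mm


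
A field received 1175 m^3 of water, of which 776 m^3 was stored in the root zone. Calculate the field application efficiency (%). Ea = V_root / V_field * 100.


Ea = V_root / V_field * 100 = 776 / 1175 * 100 = 66.0426%

66.0426 %


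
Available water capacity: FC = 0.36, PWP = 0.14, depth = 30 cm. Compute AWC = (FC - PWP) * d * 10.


AWC = (FC - PWP) * d * 10
AWC = (0.36 - 0.14) * 30 * 10
AWC = 0.2200 * 30 * 10

66.0000 mm


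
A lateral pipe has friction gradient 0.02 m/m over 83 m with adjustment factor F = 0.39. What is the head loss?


hf = J * L * F = 0.02 * 83 * 0.39 = 0.6474 m

0.6474 m


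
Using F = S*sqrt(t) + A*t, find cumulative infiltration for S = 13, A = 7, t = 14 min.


F = S*sqrt(t) + A*t
F = 13*sqrt(14) + 7*14
F = 13*3.741657 + 98

146.6415 mm


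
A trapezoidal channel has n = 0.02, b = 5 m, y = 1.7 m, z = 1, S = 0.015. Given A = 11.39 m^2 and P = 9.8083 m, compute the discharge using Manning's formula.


R = A/P = 11.39/9.8083 = 1.161261
Q = (1/0.02) * 11.39 * 1.161261^(2/3) * 0.015^0.5

77.0595 m^3/s


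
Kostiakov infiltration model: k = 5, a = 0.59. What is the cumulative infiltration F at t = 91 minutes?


F = k * t^a = 5 * 91^0.59
F = 5 * 14.316420

71.5821 mm


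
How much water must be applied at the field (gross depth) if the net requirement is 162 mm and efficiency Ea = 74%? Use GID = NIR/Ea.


Ea = 74% = 0.74
GID = NIR / Ea = 162 / 0.74 = 218.9189 mm

218.9189 mm


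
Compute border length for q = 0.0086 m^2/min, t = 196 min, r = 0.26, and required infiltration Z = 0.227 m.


L = q*t/((1+r)*Z)
L = 0.0086*196/((1+0.26)*0.227)
L = 1.6856/0.28602

5.8933 m


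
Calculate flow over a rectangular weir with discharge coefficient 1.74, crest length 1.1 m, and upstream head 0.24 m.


Q = C * L * H^(3/2) = 1.74 * 1.1 * 0.24^1.5 = 1.74 * 1.1 * 0.117576

0.2250 m^3/s


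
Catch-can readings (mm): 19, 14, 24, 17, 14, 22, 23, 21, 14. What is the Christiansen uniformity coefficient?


mean = 18.666667 mm
MAD = 3.481481 mm
CU = (1 - 3.481481/18.666667)*100

81.3492 %


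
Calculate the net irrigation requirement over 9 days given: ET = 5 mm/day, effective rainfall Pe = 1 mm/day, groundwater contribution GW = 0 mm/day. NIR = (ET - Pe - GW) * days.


Daily deficit = ET - Pe - GW = 5 - 1 - 0 = 4 mm/day
NIR = 4 * 9 = 36 mm

36.0000 mm


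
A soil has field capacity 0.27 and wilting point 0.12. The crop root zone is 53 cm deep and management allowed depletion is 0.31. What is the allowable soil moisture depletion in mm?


SMD = (FC - PWP) * d * MAD * 10
SMD = (0.27 - 0.12) * 53 * 0.31 * 10
SMD = 0.1500 * 53 * 0.31 * 10

24.6450 mm


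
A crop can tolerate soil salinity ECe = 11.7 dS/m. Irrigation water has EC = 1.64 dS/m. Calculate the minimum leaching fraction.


LR = ECiw / (5*ECe - ECiw)
LR = 1.64 / (5*11.7 - 1.64)
LR = 1.64 / 56.8600

0.0288


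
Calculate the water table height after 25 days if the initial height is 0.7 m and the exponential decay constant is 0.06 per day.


m = m0 * exp(-k*t)
m = 0.7 * exp(-0.06 * 25)
m = 0.7 * exp(-1.5000)

0.1562 m


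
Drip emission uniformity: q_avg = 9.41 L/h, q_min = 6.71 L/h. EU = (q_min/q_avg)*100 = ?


EU = (q_min/q_avg)*100 = (6.71/9.41)*100 = 71.3071%

71.3071 %


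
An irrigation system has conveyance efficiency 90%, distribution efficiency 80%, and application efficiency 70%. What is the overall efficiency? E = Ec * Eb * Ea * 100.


Ec = 0.9, Eb = 0.8, Ea = 0.7
E = 0.9 * 0.8 * 0.7 * 100 = 50.4000%

50.4000 %


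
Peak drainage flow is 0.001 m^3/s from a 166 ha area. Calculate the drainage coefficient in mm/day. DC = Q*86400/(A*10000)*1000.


DC = Q * 86400 / (A * 10000) * 1000
DC = 0.001 * 86400 / (166 * 10000) * 1000
DC = 86400.0000 / 1660000

0.0520 mm/day


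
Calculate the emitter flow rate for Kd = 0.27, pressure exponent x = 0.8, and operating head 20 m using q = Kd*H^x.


q = Kd * H^x = 0.27 * 20^0.8 = 0.27 * 10.985605

2.9661 L/h


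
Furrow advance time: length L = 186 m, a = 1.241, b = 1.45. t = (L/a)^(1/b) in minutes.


t = (L/a)^(1/b)
t = (186/1.241)^(1/1.45)
t = 149.879130^(1/1.45)

31.6600 min


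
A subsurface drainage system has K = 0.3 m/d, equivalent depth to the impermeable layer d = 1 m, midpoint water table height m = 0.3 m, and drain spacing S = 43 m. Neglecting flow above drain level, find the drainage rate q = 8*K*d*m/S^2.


q = 8*K*d*m/S^2
q = 8*0.3*1*0.3/43^2
q = 0.7200 / 1849

3.8940e-04 m/d


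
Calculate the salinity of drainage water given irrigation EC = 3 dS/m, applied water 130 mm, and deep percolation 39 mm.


EC_dw = EC_iw * D_iw / D_dw
EC_dw = 3 * 130 / 39
EC_dw = 390 / 39

10.0000 dS/m


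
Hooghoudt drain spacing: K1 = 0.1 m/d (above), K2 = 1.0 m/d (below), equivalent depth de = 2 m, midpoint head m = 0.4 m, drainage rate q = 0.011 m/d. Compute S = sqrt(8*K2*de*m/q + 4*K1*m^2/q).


S^2 = 8*K2*de*m/q + 4*K1*m^2/q
S^2 = 8*1.0*2*0.4/0.011 + 4*0.1*0.4^2/0.011
S = sqrt(587.6364)

24.2412 m


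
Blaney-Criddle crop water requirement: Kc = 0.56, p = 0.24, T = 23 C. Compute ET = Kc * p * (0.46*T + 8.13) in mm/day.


ET = Kc * p * (0.46*T + 8.13)
ET = 0.56 * 0.24 * (0.46*23 + 8.13)
ET = 0.56 * 0.24 * 18.7100

2.5146 mm/day


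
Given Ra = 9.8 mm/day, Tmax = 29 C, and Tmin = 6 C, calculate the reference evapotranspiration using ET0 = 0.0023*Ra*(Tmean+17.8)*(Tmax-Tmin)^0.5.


Tmean = (Tmax + Tmin)/2 = (29 + 6)/2 = 17.5
ET0 = 0.0023 * 9.8 * (17.5 + 17.8) * sqrt(29 - 6)
ET0 = 0.0023 * 9.8 * 35.3 * 4.795832

3.8159 mm/day


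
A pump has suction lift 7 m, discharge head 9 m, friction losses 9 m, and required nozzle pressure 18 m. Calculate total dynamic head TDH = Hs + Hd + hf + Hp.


TDH = Hs + Hd + hf + Hp = 7 + 9 + 9 + 18 = 43

43 m


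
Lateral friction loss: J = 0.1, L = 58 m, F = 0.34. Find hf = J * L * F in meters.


hf = J * L * F = 0.1 * 58 * 0.34 = 1.9720 m

1.9720 m


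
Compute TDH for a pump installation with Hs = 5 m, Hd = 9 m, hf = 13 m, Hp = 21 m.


TDH = Hs + Hd + hf + Hp = 5 + 9 + 13 + 21 = 48

48 m


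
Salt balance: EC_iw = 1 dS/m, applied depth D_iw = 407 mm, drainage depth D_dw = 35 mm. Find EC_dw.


EC_dw = EC_iw * D_iw / D_dw
EC_dw = 1 * 407 / 35
EC_dw = 407 / 35

11.6286 dS/m


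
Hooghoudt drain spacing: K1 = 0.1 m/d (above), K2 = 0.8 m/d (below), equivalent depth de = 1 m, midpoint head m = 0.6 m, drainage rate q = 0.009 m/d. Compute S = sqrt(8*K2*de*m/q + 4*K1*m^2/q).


S^2 = 8*K2*de*m/q + 4*K1*m^2/q
S^2 = 8*0.8*1*0.6/0.009 + 4*0.1*0.6^2/0.009
S = sqrt(442.6667)

21.0396 m


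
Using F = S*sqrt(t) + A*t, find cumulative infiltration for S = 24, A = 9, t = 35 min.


F = S*sqrt(t) + A*t
F = 24*sqrt(35) + 9*35
F = 24*5.916080 + 315

456.9859 mm


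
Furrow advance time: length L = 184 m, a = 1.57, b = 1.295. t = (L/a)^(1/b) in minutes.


t = (L/a)^(1/b)
t = (184/1.57)^(1/1.295)
t = 117.197452^(1/1.295)

39.5932 min


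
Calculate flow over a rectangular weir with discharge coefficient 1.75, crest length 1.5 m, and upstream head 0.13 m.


Q = C * L * H^(3/2) = 1.75 * 1.5 * 0.13^1.5 = 1.75 * 1.5 * 0.046872

0.1230 m^3/s


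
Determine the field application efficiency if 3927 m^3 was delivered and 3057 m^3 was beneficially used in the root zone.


Ea = V_root / V_field * 100 = 3057 / 3927 * 100 = 77.8457%

77.8457 %


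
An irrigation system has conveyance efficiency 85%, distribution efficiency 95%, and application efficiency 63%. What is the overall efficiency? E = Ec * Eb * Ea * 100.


Ec = 0.85, Eb = 0.95, Ea = 0.63
E = 0.85 * 0.95 * 0.63 * 100 = 50.8725%

50.8725 %


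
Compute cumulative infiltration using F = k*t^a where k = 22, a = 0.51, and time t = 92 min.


F = k * t^a = 22 * 92^0.51
F = 22 * 10.035333

220.7773 mm


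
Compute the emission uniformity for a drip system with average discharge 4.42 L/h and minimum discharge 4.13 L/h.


EU = (q_min/q_avg)*100 = (4.13/4.42)*100 = 93.4389%

93.4389 %


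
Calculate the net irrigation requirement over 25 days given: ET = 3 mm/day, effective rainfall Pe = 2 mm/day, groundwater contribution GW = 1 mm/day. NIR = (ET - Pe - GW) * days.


Daily deficit = ET - Pe - GW = 3 - 2 - 1 = 0 mm/day
NIR = 0 * 25 = 0 mm

0 mm


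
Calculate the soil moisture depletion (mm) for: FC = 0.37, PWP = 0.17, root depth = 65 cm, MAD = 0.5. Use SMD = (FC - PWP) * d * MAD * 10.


SMD = (FC - PWP) * d * MAD * 10
SMD = (0.37 - 0.17) * 65 * 0.5 * 10
SMD = 0.2000 * 65 * 0.5 * 10

65.0000 mm


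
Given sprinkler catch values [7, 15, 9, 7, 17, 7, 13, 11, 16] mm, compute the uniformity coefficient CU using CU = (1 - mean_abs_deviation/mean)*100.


mean = 11.333333 mm
MAD = 3.481481 mm
CU = (1 - 3.481481/11.333333)*100

69.2810 %


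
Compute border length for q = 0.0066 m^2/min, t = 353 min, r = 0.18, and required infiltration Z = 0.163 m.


L = q*t/((1+r)*Z)
L = 0.0066*353/((1+0.18)*0.163)
L = 2.3298/0.19234

12.1129 m


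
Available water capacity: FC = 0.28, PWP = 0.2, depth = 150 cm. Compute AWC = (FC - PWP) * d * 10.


AWC = (FC - PWP) * d * 10
AWC = (0.28 - 0.2) * 150 * 10
AWC = 0.0800 * 150 * 10

120.0000 mm


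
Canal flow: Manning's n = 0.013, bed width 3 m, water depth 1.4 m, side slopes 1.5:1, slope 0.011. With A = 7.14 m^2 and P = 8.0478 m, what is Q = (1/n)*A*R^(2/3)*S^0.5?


R = A/P = 7.14/8.0478 = 0.887199
Q = (1/0.013) * 7.14 * 0.887199^(2/3) * 0.011^0.5

53.1862 m^3/s


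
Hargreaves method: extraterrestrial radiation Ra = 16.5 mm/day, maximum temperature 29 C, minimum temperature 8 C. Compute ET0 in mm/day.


Tmean = (Tmax + Tmin)/2 = (29 + 8)/2 = 18.5
ET0 = 0.0023 * 16.5 * (18.5 + 17.8) * sqrt(29 - 8)
ET0 = 0.0023 * 16.5 * 36.3 * 4.582576

6.3129 mm/day


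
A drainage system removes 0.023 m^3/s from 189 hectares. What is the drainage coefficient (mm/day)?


DC = Q * 86400 / (A * 10000) * 1000
DC = 0.023 * 86400 / (189 * 10000) * 1000
DC = 1987200.0000 / 1890000

1.0514 mm/day


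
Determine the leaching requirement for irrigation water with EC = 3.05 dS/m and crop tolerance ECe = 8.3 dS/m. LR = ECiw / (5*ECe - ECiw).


LR = ECiw / (5*ECe - ECiw)
LR = 3.05 / (5*8.3 - 3.05)
LR = 3.05 / 38.4500

0.0793


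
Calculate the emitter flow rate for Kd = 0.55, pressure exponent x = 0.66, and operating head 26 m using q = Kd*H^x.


q = Kd * H^x = 0.55 * 26^0.66 = 0.55 * 8.587810

4.7233 L/h


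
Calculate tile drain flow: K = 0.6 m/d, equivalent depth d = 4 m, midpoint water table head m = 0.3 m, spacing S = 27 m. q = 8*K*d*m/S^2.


q = 8*K*d*m/S^2
q = 8*0.6*4*0.3/27^2
q = 5.7600 / 729

0.0079 m/d


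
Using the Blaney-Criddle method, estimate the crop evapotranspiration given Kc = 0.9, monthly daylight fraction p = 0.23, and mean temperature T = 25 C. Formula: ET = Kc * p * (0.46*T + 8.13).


ET = Kc * p * (0.46*T + 8.13)
ET = 0.9 * 0.23 * (0.46*25 + 8.13)
ET = 0.9 * 0.23 * 19.6300

4.0634 mm/day


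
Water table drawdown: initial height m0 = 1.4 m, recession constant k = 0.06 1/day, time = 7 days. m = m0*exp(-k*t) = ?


m = m0 * exp(-k*t)
m = 1.4 * exp(-0.06 * 7)
m = 1.4 * exp(-0.4200)

0.9199 m


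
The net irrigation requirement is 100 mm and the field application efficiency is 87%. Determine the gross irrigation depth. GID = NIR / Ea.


Ea = 87% = 0.87
GID = NIR / Ea = 100 / 0.87 = 114.9425 mm

114.9425 mm


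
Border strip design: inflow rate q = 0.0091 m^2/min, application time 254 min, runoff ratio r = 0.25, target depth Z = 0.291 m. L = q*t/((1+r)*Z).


L = q*t/((1+r)*Z)
L = 0.0091*254/((1+0.25)*0.291)
L = 2.3114/0.36375

6.3544 m


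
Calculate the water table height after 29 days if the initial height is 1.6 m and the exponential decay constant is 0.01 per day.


m = m0 * exp(-k*t)
m = 1.6 * exp(-0.01 * 29)
m = 1.6 * exp(-0.2900)

1.1972 m


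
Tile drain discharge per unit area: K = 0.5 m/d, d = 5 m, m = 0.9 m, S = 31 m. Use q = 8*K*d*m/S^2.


q = 8*K*d*m/S^2
q = 8*0.5*5*0.9/31^2
q = 18.0000 / 961

0.0187 m/d


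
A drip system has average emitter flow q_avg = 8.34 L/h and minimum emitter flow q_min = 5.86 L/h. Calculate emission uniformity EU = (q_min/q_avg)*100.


EU = (q_min/q_avg)*100 = (5.86/8.34)*100 = 70.2638%

70.2638 %


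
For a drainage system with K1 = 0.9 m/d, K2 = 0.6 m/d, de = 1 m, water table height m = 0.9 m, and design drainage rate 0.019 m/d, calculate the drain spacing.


S^2 = 8*K2*de*m/q + 4*K1*m^2/q
S^2 = 8*0.6*1*0.9/0.019 + 4*0.9*0.9^2/0.019
S = sqrt(380.8421)

19.5152 m


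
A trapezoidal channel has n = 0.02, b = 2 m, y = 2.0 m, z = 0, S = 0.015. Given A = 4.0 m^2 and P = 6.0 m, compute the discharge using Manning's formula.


R = A/P = 4.0/6.0 = 0.666667
Q = (1/0.02) * 4.0 * 0.666667^(2/3) * 0.015^0.5

18.6931 m^3/s


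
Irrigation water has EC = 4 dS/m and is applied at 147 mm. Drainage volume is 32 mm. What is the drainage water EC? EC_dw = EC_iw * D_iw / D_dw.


EC_dw = EC_iw * D_iw / D_dw
EC_dw = 4 * 147 / 32
EC_dw = 588 / 32

18.3750 dS/m


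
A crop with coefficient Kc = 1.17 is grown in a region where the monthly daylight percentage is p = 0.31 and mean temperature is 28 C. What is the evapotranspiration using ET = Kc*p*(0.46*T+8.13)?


ET = Kc * p * (0.46*T + 8.13)
ET = 1.17 * 0.31 * (0.46*28 + 8.13)
ET = 1.17 * 0.31 * 21.0100

7.6203 mm/day


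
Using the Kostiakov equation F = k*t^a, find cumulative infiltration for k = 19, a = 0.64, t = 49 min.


F = k * t^a = 19 * 49^0.64
F = 19 * 12.070506

229.3396 mm


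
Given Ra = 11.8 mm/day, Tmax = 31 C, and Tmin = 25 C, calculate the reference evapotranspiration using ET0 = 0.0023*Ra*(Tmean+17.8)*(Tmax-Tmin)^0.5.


Tmean = (Tmax + Tmin)/2 = (31 + 25)/2 = 28.0
ET0 = 0.0023 * 11.8 * (28.0 + 17.8) * sqrt(31 - 25)
ET0 = 0.0023 * 11.8 * 45.8 * 2.449490

3.0447 mm/day


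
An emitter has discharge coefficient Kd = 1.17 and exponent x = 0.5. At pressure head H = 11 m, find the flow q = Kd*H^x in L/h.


q = Kd * H^x = 1.17 * 11^0.5 = 1.17 * 3.316625

3.8805 L/h


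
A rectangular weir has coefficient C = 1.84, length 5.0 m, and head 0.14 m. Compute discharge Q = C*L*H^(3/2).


Q = C * L * H^(3/2) = 1.84 * 5.0 * 0.14^1.5 = 1.84 * 5.0 * 0.052383

0.4819 m^3/s


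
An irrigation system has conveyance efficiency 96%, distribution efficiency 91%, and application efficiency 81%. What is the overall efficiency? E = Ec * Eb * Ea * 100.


Ec = 0.96, Eb = 0.91, Ea = 0.81
E = 0.96 * 0.91 * 0.81 * 100 = 70.7616%

70.7616 %


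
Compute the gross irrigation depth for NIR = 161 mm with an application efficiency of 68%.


Ea = 68% = 0.68
GID = NIR / Ea = 161 / 0.68 = 236.7647 mm

236.7647 mm


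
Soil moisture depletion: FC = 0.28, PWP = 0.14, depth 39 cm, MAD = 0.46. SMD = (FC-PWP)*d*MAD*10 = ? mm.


SMD = (FC - PWP) * d * MAD * 10
SMD = (0.28 - 0.14) * 39 * 0.46 * 10
SMD = 0.1400 * 39 * 0.46 * 10

25.1160 mm


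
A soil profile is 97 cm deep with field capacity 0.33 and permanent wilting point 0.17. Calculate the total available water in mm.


AWC = (FC - PWP) * d * 10
AWC = (0.33 - 0.17) * 97 * 10
AWC = 0.1600 * 97 * 10

155.2000 mm


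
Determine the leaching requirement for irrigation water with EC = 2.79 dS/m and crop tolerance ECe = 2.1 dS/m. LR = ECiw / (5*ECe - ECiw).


LR = ECiw / (5*ECe - ECiw)
LR = 2.79 / (5*2.1 - 2.79)
LR = 2.79 / 7.7100

0.3619


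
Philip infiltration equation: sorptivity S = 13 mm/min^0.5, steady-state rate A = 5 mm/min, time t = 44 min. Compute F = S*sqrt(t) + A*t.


F = S*sqrt(t) + A*t
F = 13*sqrt(44) + 5*44
F = 13*6.633250 + 220

306.2323 mm


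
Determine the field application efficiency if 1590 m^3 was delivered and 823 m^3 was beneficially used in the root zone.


Ea = V_root / V_field * 100 = 823 / 1590 * 100 = 51.7610%

51.7610 %


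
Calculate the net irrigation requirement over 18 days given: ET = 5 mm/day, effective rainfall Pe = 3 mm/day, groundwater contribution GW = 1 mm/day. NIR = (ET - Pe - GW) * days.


Daily deficit = ET - Pe - GW = 5 - 3 - 1 = 1 mm/day
NIR = 1 * 18 = 18 mm

18.0000 mm


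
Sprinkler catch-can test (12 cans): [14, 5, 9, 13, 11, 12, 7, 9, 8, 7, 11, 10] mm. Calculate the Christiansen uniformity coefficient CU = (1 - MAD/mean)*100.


mean = 9.666667 mm
MAD = 2.166667 mm
CU = (1 - 2.166667/9.666667)*100

77.5862 %


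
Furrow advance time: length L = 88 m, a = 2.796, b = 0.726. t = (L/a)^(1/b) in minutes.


t = (L/a)^(1/b)
t = (88/2.796)^(1/0.726)
t = 31.473534^(1/0.726)

115.6873 min


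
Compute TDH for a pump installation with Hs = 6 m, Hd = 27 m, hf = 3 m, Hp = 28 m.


TDH = Hs + Hd + hf + Hp = 6 + 27 + 3 + 28 = 64

64 m


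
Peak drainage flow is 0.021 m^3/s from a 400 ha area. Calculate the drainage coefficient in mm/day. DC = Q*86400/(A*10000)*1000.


DC = Q * 86400 / (A * 10000) * 1000
DC = 0.021 * 86400 / (400 * 10000) * 1000
DC = 1814400.0000 / 4000000

0.4536 mm/day


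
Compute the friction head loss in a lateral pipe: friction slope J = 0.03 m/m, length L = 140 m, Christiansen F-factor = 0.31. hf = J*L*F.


hf = J * L * F = 0.03 * 140 * 0.31 = 1.3020 m

1.3020 m


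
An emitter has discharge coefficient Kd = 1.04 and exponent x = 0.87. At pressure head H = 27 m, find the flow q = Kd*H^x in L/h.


q = Kd * H^x = 1.04 * 27^0.87 = 1.04 * 17.590836

18.2945 L/h


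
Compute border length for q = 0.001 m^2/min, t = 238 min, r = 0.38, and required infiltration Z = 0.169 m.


L = q*t/((1+r)*Z)
L = 0.001*238/((1+0.38)*0.169)
L = 0.238/0.23322

1.0205 m


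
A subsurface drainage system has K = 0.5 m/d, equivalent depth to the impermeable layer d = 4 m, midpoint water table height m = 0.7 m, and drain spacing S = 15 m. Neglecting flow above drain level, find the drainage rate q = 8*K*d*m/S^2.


q = 8*K*d*m/S^2
q = 8*0.5*4*0.7/15^2
q = 11.2000 / 225

0.0498 m/d


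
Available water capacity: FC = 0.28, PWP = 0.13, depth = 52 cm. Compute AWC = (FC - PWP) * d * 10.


AWC = (FC - PWP) * d * 10
AWC = (0.28 - 0.13) * 52 * 10
AWC = 0.1500 * 52 * 10

78.0000 mm


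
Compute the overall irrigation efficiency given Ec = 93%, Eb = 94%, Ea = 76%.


Ec = 0.93, Eb = 0.94, Ea = 0.76
E = 0.93 * 0.94 * 0.76 * 100 = 66.4392%

66.4392 %


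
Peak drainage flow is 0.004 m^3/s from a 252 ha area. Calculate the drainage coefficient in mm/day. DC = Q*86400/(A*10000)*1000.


DC = Q * 86400 / (A * 10000) * 1000
DC = 0.004 * 86400 / (252 * 10000) * 1000
DC = 345600.0000 / 2520000

0.1371 mm/day


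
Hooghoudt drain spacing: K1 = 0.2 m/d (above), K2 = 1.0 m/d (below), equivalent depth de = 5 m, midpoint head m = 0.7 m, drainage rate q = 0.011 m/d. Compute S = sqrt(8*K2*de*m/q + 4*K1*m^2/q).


S^2 = 8*K2*de*m/q + 4*K1*m^2/q
S^2 = 8*1.0*5*0.7/0.011 + 4*0.2*0.7^2/0.011
S = sqrt(2581.0909)

50.8044 m


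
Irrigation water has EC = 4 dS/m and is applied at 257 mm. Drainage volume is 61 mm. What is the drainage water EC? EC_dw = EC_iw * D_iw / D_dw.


EC_dw = EC_iw * D_iw / D_dw
EC_dw = 4 * 257 / 61
EC_dw = 1028 / 61

16.8525 dS/m


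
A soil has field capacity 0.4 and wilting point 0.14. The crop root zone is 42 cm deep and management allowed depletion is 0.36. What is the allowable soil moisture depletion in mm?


SMD = (FC - PWP) * d * MAD * 10
SMD = (0.4 - 0.14) * 42 * 0.36 * 10
SMD = 0.2600 * 42 * 0.36 * 10

39.3120 mm


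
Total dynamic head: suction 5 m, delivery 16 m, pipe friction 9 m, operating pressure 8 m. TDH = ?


TDH = Hs + Hd + hf + Hp = 5 + 16 + 9 + 8 = 38

38 m


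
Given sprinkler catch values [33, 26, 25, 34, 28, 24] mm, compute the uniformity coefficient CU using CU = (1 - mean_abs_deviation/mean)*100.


mean = 28.333333 mm
MAD = 3.444444 mm
CU = (1 - 3.444444/28.333333)*100

87.8431 %


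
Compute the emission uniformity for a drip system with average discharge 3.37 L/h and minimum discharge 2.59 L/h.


EU = (q_min/q_avg)*100 = (2.59/3.37)*100 = 76.8546%

76.8546 %


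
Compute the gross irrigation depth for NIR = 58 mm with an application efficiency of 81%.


Ea = 81% = 0.81
GID = NIR / Ea = 58 / 0.81 = 71.6049 mm

71.6049 mm


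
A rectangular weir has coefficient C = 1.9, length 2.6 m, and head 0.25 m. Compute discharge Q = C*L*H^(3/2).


Q = C * L * H^(3/2) = 1.9 * 2.6 * 0.25^1.5 = 1.9 * 2.6 * 0.125000

0.6175 m^3/s


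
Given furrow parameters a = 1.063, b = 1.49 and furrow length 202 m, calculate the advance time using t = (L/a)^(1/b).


t = (L/a)^(1/b)
t = (202/1.063)^(1/1.49)
t = 190.028222^(1/1.49)

33.8383 min


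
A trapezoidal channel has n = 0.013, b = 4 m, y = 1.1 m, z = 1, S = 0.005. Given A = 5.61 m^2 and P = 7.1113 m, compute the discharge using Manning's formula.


R = A/P = 5.61/7.1113 = 0.788885
Q = (1/0.013) * 5.61 * 0.788885^(2/3) * 0.005^0.5

26.0524 m^3/s
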